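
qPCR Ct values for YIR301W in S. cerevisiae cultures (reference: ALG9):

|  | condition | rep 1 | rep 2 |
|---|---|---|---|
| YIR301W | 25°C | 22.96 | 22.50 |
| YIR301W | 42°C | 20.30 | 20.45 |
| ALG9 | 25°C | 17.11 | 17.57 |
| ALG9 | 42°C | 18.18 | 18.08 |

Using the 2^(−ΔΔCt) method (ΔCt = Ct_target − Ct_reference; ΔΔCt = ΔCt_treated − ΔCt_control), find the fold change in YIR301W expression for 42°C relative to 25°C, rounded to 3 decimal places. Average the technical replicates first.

Mean Ct: YIR301W 25°C 22.730; YIR301W 42°C 20.375; ALG9 25°C 17.340; ALG9 42°C 18.130
ΔCt(25°C) = 22.730 − 17.340 = 5.390
ΔCt(42°C) = 20.375 − 18.130 = 2.245
ΔΔCt = 2.245 − 5.390 = -3.145
Fold change = 2^(−(-3.145)) = 2^3.145 = 8.8458

8.846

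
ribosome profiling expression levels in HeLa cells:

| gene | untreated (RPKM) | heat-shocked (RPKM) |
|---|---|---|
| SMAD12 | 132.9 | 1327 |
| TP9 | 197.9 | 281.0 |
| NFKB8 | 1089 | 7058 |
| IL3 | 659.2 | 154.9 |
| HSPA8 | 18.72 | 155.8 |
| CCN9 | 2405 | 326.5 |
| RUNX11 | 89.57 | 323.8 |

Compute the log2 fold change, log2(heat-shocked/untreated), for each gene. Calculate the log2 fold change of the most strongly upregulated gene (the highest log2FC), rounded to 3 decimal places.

log2(1327/132.9) = 3.320  (SMAD12)
log2(281.0/197.9) = 0.506  (TP9)
log2(7058/1089) = 2.696  (NFKB8)
log2(154.9/659.2) = -2.089  (IL3)
log2(155.8/18.72) = 3.057  (HSPA8)
log2(326.5/2405) = -2.881  (CCN9)
log2(323.8/89.57) = 1.854  (RUNX11)
SMAD12 is most strongly upregulated.

3.320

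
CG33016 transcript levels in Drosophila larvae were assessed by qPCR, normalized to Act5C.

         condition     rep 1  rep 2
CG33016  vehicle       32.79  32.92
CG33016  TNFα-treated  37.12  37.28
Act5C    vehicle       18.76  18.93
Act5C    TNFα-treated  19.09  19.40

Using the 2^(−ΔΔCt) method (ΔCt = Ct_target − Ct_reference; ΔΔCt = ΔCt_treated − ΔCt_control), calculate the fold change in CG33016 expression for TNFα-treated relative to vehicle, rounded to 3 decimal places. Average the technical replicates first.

0.065

Mean Ct: CG33016 vehicle 32.855; CG33016 TNFα-treated 37.200; Act5C vehicle 18.845; Act5C TNFα-treated 19.245
ΔCt(vehicle) = 32.855 − 18.845 = 14.010
ΔCt(TNFα-treated) = 37.200 − 19.245 = 17.955
ΔΔCt = 17.955 − 14.010 = 3.945
Fold change = 2^(−3.945) = 0.0649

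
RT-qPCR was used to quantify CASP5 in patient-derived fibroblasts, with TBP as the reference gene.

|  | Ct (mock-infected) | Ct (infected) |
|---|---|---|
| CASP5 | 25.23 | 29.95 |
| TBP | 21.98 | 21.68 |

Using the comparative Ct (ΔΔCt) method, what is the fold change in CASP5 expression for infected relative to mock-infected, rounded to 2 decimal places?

ΔCt(mock-infected) = 25.230 − 21.980 = 3.250
ΔCt(infected) = 29.950 − 21.680 = 8.270
ΔΔCt = 8.270 − 3.250 = 5.020
Fold change = 2^(−5.020) = 0.031

0.03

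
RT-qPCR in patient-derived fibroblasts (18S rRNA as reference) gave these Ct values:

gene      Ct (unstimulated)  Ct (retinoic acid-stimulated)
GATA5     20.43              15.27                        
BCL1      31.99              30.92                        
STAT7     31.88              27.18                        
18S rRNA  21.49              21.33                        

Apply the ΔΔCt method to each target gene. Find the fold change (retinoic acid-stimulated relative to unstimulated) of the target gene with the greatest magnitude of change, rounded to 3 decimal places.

GATA5: ΔΔCt = (15.27−21.33) − (20.43−21.49) = -6.06 − (-1.06) = -5.00; fold change = 2^5.00 = 32.000
BCL1: ΔΔCt = (30.92−21.33) − (31.99−21.49) = 9.59 − 10.50 = -0.91; fold change = 2^0.91 = 1.879
STAT7: ΔΔCt = (27.18−21.33) − (31.88−21.49) = 5.85 − 10.39 = -4.54; fold change = 2^4.54 = 23.264
GATA5 has the largest |ΔΔCt| = 5.00.

32.000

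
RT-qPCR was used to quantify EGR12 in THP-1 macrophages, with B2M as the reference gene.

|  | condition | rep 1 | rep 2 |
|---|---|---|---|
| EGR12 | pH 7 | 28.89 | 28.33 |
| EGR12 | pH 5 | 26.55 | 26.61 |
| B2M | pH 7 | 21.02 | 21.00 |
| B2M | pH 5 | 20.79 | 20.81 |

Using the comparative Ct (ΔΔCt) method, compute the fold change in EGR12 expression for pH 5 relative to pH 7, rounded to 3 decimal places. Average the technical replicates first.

Mean Ct: EGR12 pH 7 28.610; EGR12 pH 5 26.580; B2M pH 7 21.010; B2M pH 5 20.800
ΔCt(pH 7) = 28.610 − 21.010 = 7.600
ΔCt(pH 5) = 26.580 − 20.800 = 5.780
ΔΔCt = 5.780 − 7.600 = -1.820
Fold change = 2^(−(-1.820)) = 2^1.820 = 3.5308

3.531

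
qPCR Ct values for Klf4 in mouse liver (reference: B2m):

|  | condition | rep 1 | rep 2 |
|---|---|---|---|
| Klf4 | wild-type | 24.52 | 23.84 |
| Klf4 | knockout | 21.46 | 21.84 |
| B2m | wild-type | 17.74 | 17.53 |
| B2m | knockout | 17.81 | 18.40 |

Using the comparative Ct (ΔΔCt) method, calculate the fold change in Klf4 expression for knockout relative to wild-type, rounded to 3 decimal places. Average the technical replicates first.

Mean Ct: Klf4 wild-type 24.180; Klf4 knockout 21.650; B2m wild-type 17.635; B2m knockout 18.105
ΔCt(wild-type) = 24.180 − 17.635 = 6.545
ΔCt(knockout) = 21.650 − 18.105 = 3.545
ΔΔCt = 3.545 − 6.545 = -3.000
Fold change = 2^(−(-3.000)) = 2^3.000 = 8.0000

8.000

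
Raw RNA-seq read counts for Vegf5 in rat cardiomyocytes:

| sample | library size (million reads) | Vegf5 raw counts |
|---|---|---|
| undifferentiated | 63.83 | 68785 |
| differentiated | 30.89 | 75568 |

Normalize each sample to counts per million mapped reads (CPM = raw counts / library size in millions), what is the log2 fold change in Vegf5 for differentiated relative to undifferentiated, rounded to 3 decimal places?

1.183

CPM(undifferentiated) = 68785 / 63.83 = 1077.6281
CPM(differentiated) = 75568 / 30.89 = 2446.3580
Fold change = 2446.3580 / 1077.6281 = 2.27013
log2(2.27013) = 1.1828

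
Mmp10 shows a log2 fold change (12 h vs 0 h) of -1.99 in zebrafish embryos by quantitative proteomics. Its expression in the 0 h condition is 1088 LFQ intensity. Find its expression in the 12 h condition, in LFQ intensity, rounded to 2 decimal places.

273.89

Fold change = 2^(-1.99) = 0.2517
12 h expression = 1088 × 0.2517 = 273.89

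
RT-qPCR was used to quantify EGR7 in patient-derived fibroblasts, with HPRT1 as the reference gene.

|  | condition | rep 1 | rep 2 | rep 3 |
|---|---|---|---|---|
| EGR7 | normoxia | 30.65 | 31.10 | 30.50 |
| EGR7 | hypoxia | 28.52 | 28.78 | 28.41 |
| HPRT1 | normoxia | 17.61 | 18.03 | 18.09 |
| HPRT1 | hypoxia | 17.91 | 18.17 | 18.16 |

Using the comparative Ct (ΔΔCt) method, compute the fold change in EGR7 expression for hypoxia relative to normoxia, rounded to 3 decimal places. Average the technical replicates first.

5.098

Mean Ct: EGR7 normoxia 30.750; EGR7 hypoxia 28.570; HPRT1 normoxia 17.910; HPRT1 hypoxia 18.080
ΔCt(normoxia) = 30.750 − 17.910 = 12.840
ΔCt(hypoxia) = 28.570 − 18.080 = 10.490
ΔΔCt = 10.490 − 12.840 = -2.350
Fold change = 2^(−(-2.350)) = 2^2.350 = 5.0982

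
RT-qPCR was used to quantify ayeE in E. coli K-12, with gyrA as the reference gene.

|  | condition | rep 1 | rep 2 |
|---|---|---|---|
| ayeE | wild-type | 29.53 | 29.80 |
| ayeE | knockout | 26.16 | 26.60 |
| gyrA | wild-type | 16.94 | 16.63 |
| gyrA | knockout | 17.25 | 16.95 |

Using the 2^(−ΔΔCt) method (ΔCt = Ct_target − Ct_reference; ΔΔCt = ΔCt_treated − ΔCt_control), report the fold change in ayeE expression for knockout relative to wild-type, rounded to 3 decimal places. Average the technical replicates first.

Mean Ct: ayeE wild-type 29.665; ayeE knockout 26.380; gyrA wild-type 16.785; gyrA knockout 17.100
ΔCt(wild-type) = 29.665 − 16.785 = 12.880
ΔCt(knockout) = 26.380 − 17.100 = 9.280
ΔΔCt = 9.280 − 12.880 = -3.600
Fold change = 2^(−(-3.600)) = 2^3.600 = 12.1257

12.126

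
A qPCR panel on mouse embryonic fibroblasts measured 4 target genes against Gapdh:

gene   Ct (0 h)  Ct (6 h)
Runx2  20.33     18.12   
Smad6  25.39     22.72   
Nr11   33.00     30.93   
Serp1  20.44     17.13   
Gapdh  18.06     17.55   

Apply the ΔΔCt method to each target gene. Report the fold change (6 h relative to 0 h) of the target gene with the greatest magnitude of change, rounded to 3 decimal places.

Runx2: ΔΔCt = (18.12−17.55) − (20.33−18.06) = 0.57 − 2.27 = -1.70; fold change = 2^1.70 = 3.249
Smad6: ΔΔCt = (22.72−17.55) − (25.39−18.06) = 5.17 − 7.33 = -2.16; fold change = 2^2.16 = 4.469
Nr11: ΔΔCt = (30.93−17.55) − (33.00−18.06) = 13.38 − 14.94 = -1.56; fold change = 2^1.56 = 2.949
Serp1: ΔΔCt = (17.13−17.55) − (20.44−18.06) = -0.42 − 2.38 = -2.80; fold change = 2^2.80 = 6.964
Serp1 has the largest |ΔΔCt| = 2.80.

6.964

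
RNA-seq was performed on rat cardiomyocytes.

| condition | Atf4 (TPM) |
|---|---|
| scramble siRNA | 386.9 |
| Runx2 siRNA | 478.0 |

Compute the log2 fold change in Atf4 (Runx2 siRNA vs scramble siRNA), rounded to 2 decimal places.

0.31

Fold change = 478.0 / 386.9 = 1.2355
log2(1.2355) = 0.305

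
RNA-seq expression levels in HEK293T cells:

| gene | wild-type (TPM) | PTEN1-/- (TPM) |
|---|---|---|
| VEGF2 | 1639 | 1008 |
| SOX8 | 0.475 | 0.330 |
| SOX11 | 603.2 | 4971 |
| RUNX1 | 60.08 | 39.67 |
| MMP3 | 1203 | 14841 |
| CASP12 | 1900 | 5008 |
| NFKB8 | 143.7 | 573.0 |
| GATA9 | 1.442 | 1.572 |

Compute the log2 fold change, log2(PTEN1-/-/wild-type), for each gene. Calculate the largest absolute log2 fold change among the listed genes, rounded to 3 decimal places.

log2(1008/1639) = -0.701  (VEGF2)
log2(0.330/0.475) = -0.525  (SOX8)
log2(4971/603.2) = 3.043  (SOX11)
log2(39.67/60.08) = -0.599  (RUNX1)
log2(14841/1203) = 3.625  (MMP3)
log2(5008/1900) = 1.398  (CASP12)
log2(573.0/143.7) = 1.995  (NFKB8)
log2(1.572/1.442) = 0.125  (GATA9)
The largest magnitude belongs to MMP3.

3.625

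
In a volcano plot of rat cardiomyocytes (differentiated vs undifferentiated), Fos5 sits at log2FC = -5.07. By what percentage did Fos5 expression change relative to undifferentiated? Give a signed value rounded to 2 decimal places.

Fold change = 2^(-5.07) = 0.0298
Percent change = (FC − 1) × 100% = (0.0298 − 1) × 100 = -97.02%

-97.02%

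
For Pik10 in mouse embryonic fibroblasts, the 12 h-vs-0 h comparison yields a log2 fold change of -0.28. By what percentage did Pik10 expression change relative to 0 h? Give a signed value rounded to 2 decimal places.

-17.64%

Fold change = 2^(-0.28) = 0.8236
Percent change = (FC − 1) × 100% = (0.8236 − 1) × 100 = -17.64%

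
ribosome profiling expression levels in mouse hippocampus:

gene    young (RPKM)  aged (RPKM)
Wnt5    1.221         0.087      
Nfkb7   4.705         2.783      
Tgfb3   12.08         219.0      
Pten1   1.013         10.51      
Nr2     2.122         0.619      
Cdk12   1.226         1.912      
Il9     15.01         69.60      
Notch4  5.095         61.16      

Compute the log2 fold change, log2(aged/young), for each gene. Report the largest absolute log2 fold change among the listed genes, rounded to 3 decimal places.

log2(0.087/1.221) = -3.811  (Wnt5)
log2(2.783/4.705) = -0.758  (Nfkb7)
log2(219.0/12.08) = 4.180  (Tgfb3)
log2(10.51/1.013) = 3.375  (Pten1)
log2(0.619/2.122) = -1.777  (Nr2)
log2(1.912/1.226) = 0.641  (Cdk12)
log2(69.60/15.01) = 2.213  (Il9)
log2(61.16/5.095) = 3.585  (Notch4)
The largest magnitude belongs to Tgfb3.

4.180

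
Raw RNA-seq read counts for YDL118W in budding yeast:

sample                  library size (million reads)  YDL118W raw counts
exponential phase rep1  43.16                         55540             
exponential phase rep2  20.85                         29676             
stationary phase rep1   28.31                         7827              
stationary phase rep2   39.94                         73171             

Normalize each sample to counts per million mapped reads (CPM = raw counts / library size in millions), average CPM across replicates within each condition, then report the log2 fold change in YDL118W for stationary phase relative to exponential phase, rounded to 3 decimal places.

-0.362

CPM(exponential phase rep1) = 55540 / 43.16 = 1286.8397
CPM(exponential phase rep2) = 29676 / 20.85 = 1423.3094
CPM(stationary phase rep1) = 7827 / 28.31 = 276.4747
CPM(stationary phase rep2) = 73171 / 39.94 = 1832.0230
mean CPM(exponential phase) = 1355.0745; mean CPM(stationary phase) = 1054.2489
Fold change = 1054.2489 / 1355.0745 = 0.77800
log2(0.77800) = -0.3622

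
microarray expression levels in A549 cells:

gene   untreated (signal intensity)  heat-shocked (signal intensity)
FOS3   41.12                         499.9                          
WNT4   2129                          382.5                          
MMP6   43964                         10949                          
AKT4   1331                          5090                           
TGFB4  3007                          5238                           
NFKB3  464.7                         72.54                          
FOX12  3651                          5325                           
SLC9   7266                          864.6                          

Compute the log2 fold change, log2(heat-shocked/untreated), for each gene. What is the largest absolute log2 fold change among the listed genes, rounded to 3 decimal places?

log2(499.9/41.12) = 3.604  (FOS3)
log2(382.5/2129) = -2.477  (WNT4)
log2(10949/43964) = -2.006  (MMP6)
log2(5090/1331) = 1.935  (AKT4)
log2(5238/3007) = 0.801  (TGFB4)
log2(72.54/464.7) = -2.679  (NFKB3)
log2(5325/3651) = 0.544  (FOX12)
log2(864.6/7266) = -3.071  (SLC9)
The largest magnitude belongs to FOS3.

3.604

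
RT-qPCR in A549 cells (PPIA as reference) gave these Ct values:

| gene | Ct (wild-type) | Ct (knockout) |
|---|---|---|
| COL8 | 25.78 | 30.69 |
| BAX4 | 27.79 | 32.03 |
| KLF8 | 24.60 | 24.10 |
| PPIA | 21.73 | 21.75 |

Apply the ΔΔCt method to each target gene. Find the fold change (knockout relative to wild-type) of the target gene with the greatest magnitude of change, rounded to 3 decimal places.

0.034

COL8: ΔΔCt = (30.69−21.75) − (25.78−21.73) = 8.94 − 4.05 = 4.89; fold change = 2^-4.89 = 0.034
BAX4: ΔΔCt = (32.03−21.75) − (27.79−21.73) = 10.28 − 6.06 = 4.22; fold change = 2^-4.22 = 0.054
KLF8: ΔΔCt = (24.10−21.75) − (24.60−21.73) = 2.35 − 2.87 = -0.52; fold change = 2^0.52 = 1.434
COL8 has the largest |ΔΔCt| = 4.89.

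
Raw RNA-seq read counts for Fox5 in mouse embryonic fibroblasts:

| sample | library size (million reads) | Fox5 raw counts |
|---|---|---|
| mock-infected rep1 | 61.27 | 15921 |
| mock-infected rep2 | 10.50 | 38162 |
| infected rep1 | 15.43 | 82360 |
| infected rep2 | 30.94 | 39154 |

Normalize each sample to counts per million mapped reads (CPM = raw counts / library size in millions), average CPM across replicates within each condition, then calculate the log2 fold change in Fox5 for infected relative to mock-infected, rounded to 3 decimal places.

CPM(mock-infected rep1) = 15921 / 61.27 = 259.8498
CPM(mock-infected rep2) = 38162 / 10.50 = 3634.4762
CPM(infected rep1) = 82360 / 15.43 = 5337.6539
CPM(infected rep2) = 39154 / 30.94 = 1265.4816
mean CPM(mock-infected) = 1947.1630; mean CPM(infected) = 3301.5677
Fold change = 3301.5677 / 1947.1630 = 1.69558
log2(1.69558) = 0.7618

0.762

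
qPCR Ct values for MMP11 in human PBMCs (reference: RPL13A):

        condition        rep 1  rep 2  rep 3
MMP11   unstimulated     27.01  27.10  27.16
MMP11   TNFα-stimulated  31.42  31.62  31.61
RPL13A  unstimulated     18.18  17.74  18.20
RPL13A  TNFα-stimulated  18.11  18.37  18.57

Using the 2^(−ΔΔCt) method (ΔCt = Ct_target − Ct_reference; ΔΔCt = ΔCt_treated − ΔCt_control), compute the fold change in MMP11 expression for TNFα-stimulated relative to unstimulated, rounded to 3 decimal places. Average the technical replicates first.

0.056

Mean Ct: MMP11 unstimulated 27.090; MMP11 TNFα-stimulated 31.550; RPL13A unstimulated 18.040; RPL13A TNFα-stimulated 18.350
ΔCt(unstimulated) = 27.090 − 18.040 = 9.050
ΔCt(TNFα-stimulated) = 31.550 − 18.350 = 13.200
ΔΔCt = 13.200 − 9.050 = 4.150
Fold change = 2^(−4.150) = 0.0563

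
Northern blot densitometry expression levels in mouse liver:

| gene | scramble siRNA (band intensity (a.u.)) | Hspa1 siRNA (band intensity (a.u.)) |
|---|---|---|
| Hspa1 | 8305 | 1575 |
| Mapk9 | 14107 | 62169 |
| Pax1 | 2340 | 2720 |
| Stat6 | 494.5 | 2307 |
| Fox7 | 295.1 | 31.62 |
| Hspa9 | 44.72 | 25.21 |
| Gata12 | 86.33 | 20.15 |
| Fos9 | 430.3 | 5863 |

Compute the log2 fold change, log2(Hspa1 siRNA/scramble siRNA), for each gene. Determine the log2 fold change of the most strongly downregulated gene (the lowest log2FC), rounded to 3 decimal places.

log2(1575/8305) = -2.399  (Hspa1)
log2(62169/14107) = 2.140  (Mapk9)
log2(2720/2340) = 0.217  (Pax1)
log2(2307/494.5) = 2.222  (Stat6)
log2(31.62/295.1) = -3.222  (Fox7)
log2(25.21/44.72) = -0.827  (Hspa9)
log2(20.15/86.33) = -2.099  (Gata12)
log2(5863/430.3) = 3.768  (Fos9)
Fox7 is most strongly downregulated.

-3.222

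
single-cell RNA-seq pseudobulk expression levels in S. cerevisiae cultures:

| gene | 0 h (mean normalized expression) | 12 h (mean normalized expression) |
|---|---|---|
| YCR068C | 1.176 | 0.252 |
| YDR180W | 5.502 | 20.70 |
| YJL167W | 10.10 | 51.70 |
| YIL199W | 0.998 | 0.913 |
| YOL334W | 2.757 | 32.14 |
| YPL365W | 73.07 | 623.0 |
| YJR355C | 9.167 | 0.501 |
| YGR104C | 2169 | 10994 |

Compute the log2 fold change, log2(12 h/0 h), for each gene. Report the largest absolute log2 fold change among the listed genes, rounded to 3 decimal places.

4.194

log2(0.252/1.176) = -2.222  (YCR068C)
log2(20.70/5.502) = 1.912  (YDR180W)
log2(51.70/10.10) = 2.356  (YJL167W)
log2(0.913/0.998) = -0.128  (YIL199W)
log2(32.14/2.757) = 3.543  (YOL334W)
log2(623.0/73.07) = 3.092  (YPL365W)
log2(0.501/9.167) = -4.194  (YJR355C)
log2(10994/2169) = 2.342  (YGR104C)
The largest magnitude belongs to YJR355C.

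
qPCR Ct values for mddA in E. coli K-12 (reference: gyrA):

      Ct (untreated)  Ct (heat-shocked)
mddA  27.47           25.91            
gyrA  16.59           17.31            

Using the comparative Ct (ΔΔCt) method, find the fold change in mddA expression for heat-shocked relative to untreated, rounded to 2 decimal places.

ΔCt(untreated) = 27.470 − 16.590 = 10.880
ΔCt(heat-shocked) = 25.910 − 17.310 = 8.600
ΔΔCt = 8.600 − 10.880 = -2.280
Fold change = 2^(−(-2.280)) = 2^2.280 = 4.857

4.86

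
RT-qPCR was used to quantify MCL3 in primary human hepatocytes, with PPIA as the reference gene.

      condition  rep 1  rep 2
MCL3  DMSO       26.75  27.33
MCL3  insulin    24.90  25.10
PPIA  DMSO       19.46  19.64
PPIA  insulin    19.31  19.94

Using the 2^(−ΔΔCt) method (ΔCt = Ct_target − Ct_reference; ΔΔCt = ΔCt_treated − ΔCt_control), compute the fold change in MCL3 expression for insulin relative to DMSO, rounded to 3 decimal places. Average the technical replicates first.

Mean Ct: MCL3 DMSO 27.040; MCL3 insulin 25.000; PPIA DMSO 19.550; PPIA insulin 19.625
ΔCt(DMSO) = 27.040 − 19.550 = 7.490
ΔCt(insulin) = 25.000 − 19.625 = 5.375
ΔΔCt = 5.375 − 7.490 = -2.115
Fold change = 2^(−(-2.115)) = 2^2.115 = 4.3319

4.332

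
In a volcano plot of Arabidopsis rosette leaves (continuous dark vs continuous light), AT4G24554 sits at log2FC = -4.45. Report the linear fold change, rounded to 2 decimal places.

Fold change = 2^(-4.45) = 0.046
That is, AT4G24554 drops to 4.6% of the continuous light level.

0.05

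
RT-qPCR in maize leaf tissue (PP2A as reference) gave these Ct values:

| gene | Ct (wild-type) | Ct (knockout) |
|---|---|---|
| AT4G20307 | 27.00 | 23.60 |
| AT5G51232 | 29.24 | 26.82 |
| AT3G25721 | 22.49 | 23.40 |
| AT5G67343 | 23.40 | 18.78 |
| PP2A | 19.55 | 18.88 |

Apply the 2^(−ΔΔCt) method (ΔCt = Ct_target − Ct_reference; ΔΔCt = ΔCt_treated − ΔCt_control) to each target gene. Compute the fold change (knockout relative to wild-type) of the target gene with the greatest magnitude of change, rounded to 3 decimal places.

15.455

AT4G20307: ΔΔCt = (23.60−18.88) − (27.00−19.55) = 4.72 − 7.45 = -2.73; fold change = 2^2.73 = 6.635
AT5G51232: ΔΔCt = (26.82−18.88) − (29.24−19.55) = 7.94 − 9.69 = -1.75; fold change = 2^1.75 = 3.364
AT3G25721: ΔΔCt = (23.40−18.88) − (22.49−19.55) = 4.52 − 2.94 = 1.58; fold change = 2^-1.58 = 0.334
AT5G67343: ΔΔCt = (18.78−18.88) − (23.40−19.55) = -0.10 − 3.85 = -3.95; fold change = 2^3.95 = 15.455
AT5G67343 has the largest |ΔΔCt| = 3.95.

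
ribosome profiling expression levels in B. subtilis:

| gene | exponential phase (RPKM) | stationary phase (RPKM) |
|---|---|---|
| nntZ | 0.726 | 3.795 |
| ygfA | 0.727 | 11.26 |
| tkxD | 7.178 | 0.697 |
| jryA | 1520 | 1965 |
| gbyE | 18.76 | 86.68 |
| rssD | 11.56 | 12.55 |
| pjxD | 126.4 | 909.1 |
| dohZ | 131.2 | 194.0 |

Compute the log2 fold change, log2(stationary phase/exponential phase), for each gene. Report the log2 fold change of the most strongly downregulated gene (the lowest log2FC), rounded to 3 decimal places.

log2(3.795/0.726) = 2.386  (nntZ)
log2(11.26/0.727) = 3.953  (ygfA)
log2(0.697/7.178) = -3.364  (tkxD)
log2(1965/1520) = 0.370  (jryA)
log2(86.68/18.76) = 2.208  (gbyE)
log2(12.55/11.56) = 0.119  (rssD)
log2(909.1/126.4) = 2.846  (pjxD)
log2(194.0/131.2) = 0.564  (dohZ)
tkxD is most strongly downregulated.

-3.364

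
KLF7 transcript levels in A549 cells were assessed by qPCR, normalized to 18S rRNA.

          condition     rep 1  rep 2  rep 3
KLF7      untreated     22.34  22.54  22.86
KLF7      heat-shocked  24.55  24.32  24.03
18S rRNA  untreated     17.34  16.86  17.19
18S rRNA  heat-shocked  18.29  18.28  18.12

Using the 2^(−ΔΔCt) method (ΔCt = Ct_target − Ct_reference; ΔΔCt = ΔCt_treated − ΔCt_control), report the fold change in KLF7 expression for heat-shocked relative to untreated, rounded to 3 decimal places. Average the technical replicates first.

0.651

Mean Ct: KLF7 untreated 22.580; KLF7 heat-shocked 24.300; 18S rRNA untreated 17.130; 18S rRNA heat-shocked 18.230
ΔCt(untreated) = 22.580 − 17.130 = 5.450
ΔCt(heat-shocked) = 24.300 − 18.230 = 6.070
ΔΔCt = 6.070 − 5.450 = 0.620
Fold change = 2^(−0.620) = 0.6507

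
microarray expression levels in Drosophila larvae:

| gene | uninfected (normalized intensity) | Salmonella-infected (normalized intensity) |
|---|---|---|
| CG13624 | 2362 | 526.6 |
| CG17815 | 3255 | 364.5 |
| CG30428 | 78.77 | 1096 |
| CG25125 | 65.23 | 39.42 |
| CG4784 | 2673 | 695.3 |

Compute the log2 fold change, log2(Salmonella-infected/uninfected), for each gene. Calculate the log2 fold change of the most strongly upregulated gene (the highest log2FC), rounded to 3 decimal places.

3.798

log2(526.6/2362) = -2.165  (CG13624)
log2(364.5/3255) = -3.159  (CG17815)
log2(1096/78.77) = 3.798  (CG30428)
log2(39.42/65.23) = -0.727  (CG25125)
log2(695.3/2673) = -1.943  (CG4784)
CG30428 is most strongly upregulated.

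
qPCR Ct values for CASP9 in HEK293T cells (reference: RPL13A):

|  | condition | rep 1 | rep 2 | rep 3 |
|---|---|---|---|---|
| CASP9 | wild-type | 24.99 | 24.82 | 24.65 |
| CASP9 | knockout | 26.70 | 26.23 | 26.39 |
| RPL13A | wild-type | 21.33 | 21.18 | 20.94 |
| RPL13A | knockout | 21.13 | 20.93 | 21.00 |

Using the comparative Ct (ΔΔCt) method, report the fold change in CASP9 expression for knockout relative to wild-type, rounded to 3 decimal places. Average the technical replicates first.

0.297

Mean Ct: CASP9 wild-type 24.820; CASP9 knockout 26.440; RPL13A wild-type 21.150; RPL13A knockout 21.020
ΔCt(wild-type) = 24.820 − 21.150 = 3.670
ΔCt(knockout) = 26.440 − 21.020 = 5.420
ΔΔCt = 5.420 − 3.670 = 1.750
Fold change = 2^(−1.750) = 0.2973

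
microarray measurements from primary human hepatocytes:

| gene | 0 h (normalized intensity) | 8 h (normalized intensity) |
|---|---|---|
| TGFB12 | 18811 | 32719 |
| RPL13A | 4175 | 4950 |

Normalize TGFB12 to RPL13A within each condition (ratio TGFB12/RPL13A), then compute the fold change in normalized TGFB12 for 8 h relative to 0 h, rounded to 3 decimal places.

TGFB12/RPL13A (0 h) = 18811 / 4175 = 4.5056
TGFB12/RPL13A (8 h) = 32719 / 4950 = 6.6099
Fold change = 6.6099 / 4.5056 = 1.4670

1.467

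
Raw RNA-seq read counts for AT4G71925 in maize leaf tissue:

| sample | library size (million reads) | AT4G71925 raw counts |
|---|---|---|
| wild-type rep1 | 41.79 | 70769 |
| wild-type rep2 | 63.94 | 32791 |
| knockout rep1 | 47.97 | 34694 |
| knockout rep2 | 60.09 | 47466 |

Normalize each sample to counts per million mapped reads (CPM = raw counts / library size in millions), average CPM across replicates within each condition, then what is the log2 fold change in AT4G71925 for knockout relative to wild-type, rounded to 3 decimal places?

-0.544

CPM(wild-type rep1) = 70769 / 41.79 = 1693.4434
CPM(wild-type rep2) = 32791 / 63.94 = 512.8402
CPM(knockout rep1) = 34694 / 47.97 = 723.2437
CPM(knockout rep2) = 47466 / 60.09 = 789.9151
mean CPM(wild-type) = 1103.1418; mean CPM(knockout) = 756.5794
Fold change = 756.5794 / 1103.1418 = 0.68584
log2(0.68584) = -0.5441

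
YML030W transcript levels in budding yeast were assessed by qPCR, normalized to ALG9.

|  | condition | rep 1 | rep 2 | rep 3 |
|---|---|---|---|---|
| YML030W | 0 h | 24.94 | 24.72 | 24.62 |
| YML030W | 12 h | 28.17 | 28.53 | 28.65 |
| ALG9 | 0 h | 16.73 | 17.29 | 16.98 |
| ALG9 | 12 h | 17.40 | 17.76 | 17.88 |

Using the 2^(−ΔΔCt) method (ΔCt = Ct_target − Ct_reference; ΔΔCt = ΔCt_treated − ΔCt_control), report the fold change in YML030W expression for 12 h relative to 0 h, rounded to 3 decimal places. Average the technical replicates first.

0.124

Mean Ct: YML030W 0 h 24.760; YML030W 12 h 28.450; ALG9 0 h 17.000; ALG9 12 h 17.680
ΔCt(0 h) = 24.760 − 17.000 = 7.760
ΔCt(12 h) = 28.450 − 17.680 = 10.770
ΔΔCt = 10.770 − 7.760 = 3.010
Fold change = 2^(−3.010) = 0.1241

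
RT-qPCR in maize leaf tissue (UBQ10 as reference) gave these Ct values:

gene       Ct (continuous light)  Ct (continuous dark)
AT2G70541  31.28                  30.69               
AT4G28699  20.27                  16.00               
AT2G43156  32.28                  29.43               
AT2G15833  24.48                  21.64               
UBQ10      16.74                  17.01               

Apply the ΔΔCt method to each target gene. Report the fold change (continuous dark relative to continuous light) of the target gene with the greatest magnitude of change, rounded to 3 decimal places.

AT2G70541: ΔΔCt = (30.69−17.01) − (31.28−16.74) = 13.68 − 14.54 = -0.86; fold change = 2^0.86 = 1.815
AT4G28699: ΔΔCt = (16.00−17.01) − (20.27−16.74) = -1.01 − 3.53 = -4.54; fold change = 2^4.54 = 23.264
AT2G43156: ΔΔCt = (29.43−17.01) − (32.28−16.74) = 12.42 − 15.54 = -3.12; fold change = 2^3.12 = 8.694
AT2G15833: ΔΔCt = (21.64−17.01) − (24.48−16.74) = 4.63 − 7.74 = -3.11; fold change = 2^3.11 = 8.634
AT4G28699 has the largest |ΔΔCt| = 4.54.

23.264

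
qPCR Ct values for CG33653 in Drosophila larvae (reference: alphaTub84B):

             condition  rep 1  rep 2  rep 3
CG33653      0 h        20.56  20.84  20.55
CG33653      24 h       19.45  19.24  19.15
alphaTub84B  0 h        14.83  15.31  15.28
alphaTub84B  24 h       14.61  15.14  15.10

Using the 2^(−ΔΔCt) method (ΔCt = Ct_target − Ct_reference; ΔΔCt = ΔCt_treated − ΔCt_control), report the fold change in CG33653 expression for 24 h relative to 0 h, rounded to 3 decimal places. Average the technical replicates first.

Mean Ct: CG33653 0 h 20.650; CG33653 24 h 19.280; alphaTub84B 0 h 15.140; alphaTub84B 24 h 14.950
ΔCt(0 h) = 20.650 − 15.140 = 5.510
ΔCt(24 h) = 19.280 − 14.950 = 4.330
ΔΔCt = 4.330 − 5.510 = -1.180
Fold change = 2^(−(-1.180)) = 2^1.180 = 2.2658

2.266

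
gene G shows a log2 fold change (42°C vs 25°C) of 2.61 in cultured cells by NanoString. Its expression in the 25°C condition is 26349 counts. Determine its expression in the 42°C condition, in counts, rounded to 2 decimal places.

160861.62

Fold change = 2^(2.61) = 6.1050
42°C expression = 26349 × 6.1050 = 160861.62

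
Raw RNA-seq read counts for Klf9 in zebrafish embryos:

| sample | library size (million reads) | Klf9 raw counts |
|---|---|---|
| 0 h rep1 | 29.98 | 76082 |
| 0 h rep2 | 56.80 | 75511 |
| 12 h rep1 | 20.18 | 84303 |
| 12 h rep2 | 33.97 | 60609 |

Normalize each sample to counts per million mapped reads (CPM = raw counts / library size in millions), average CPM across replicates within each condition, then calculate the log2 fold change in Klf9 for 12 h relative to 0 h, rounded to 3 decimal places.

0.624

CPM(0 h rep1) = 76082 / 29.98 = 2537.7585
CPM(0 h rep2) = 75511 / 56.80 = 1329.4190
CPM(12 h rep1) = 84303 / 20.18 = 4177.5520
CPM(12 h rep2) = 60609 / 33.97 = 1784.1919
mean CPM(0 h) = 1933.5888; mean CPM(12 h) = 2980.8720
Fold change = 2980.8720 / 1933.5888 = 1.54163
log2(1.54163) = 0.6245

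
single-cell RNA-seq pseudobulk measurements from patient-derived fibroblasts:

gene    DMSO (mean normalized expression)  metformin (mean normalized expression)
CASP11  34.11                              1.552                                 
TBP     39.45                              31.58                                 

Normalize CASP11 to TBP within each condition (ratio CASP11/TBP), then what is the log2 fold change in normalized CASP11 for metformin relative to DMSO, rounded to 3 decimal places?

CASP11/TBP (DMSO) = 34.11 / 39.45 = 0.86464
CASP11/TBP (metformin) = 1.552 / 31.58 = 0.049145
Fold change = 0.049145 / 0.86464 = 0.0568
log2(0.0568) = -4.1370

-4.137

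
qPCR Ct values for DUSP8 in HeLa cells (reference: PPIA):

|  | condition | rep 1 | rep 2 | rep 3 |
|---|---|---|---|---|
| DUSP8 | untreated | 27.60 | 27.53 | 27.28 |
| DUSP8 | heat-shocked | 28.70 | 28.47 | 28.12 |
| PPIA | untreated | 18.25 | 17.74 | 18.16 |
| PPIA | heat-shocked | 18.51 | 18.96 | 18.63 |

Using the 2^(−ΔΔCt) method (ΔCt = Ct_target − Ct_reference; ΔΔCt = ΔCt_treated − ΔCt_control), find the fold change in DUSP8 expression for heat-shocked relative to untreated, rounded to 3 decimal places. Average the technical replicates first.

0.807

Mean Ct: DUSP8 untreated 27.470; DUSP8 heat-shocked 28.430; PPIA untreated 18.050; PPIA heat-shocked 18.700
ΔCt(untreated) = 27.470 − 18.050 = 9.420
ΔCt(heat-shocked) = 28.430 − 18.700 = 9.730
ΔΔCt = 9.730 − 9.420 = 0.310
Fold change = 2^(−0.310) = 0.8066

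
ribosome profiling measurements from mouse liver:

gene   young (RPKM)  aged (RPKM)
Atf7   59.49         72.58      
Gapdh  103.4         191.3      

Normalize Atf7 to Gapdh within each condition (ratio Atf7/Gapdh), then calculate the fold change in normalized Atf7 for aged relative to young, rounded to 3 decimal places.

Atf7/Gapdh (young) = 59.49 / 103.4 = 0.57534
Atf7/Gapdh (aged) = 72.58 / 191.3 = 0.3794
Fold change = 0.3794 / 0.57534 = 0.6594

0.659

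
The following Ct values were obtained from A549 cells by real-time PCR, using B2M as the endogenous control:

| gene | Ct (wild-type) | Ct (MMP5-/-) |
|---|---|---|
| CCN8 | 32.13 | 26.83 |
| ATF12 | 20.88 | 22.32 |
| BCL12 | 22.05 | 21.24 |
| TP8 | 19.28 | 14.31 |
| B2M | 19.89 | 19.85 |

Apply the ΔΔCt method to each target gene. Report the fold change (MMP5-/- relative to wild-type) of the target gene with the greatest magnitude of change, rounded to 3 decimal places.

38.319

CCN8: ΔΔCt = (26.83−19.85) − (32.13−19.89) = 6.98 − 12.24 = -5.26; fold change = 2^5.26 = 38.319
ATF12: ΔΔCt = (22.32−19.85) − (20.88−19.89) = 2.47 − 0.99 = 1.48; fold change = 2^-1.48 = 0.358
BCL12: ΔΔCt = (21.24−19.85) − (22.05−19.89) = 1.39 − 2.16 = -0.77; fold change = 2^0.77 = 1.705
TP8: ΔΔCt = (14.31−19.85) − (19.28−19.89) = -5.54 − (-0.61) = -4.93; fold change = 2^4.93 = 30.484
CCN8 has the largest |ΔΔCt| = 5.26.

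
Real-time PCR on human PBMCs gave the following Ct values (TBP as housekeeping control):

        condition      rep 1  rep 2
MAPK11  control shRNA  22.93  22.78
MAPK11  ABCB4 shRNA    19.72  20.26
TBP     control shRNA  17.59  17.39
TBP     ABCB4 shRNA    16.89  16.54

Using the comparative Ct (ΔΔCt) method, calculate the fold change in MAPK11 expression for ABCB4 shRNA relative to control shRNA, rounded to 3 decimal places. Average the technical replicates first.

Mean Ct: MAPK11 control shRNA 22.855; MAPK11 ABCB4 shRNA 19.990; TBP control shRNA 17.490; TBP ABCB4 shRNA 16.715
ΔCt(control shRNA) = 22.855 − 17.490 = 5.365
ΔCt(ABCB4 shRNA) = 19.990 − 16.715 = 3.275
ΔΔCt = 3.275 − 5.365 = -2.090
Fold change = 2^(−(-2.090)) = 2^2.090 = 4.2575

4.257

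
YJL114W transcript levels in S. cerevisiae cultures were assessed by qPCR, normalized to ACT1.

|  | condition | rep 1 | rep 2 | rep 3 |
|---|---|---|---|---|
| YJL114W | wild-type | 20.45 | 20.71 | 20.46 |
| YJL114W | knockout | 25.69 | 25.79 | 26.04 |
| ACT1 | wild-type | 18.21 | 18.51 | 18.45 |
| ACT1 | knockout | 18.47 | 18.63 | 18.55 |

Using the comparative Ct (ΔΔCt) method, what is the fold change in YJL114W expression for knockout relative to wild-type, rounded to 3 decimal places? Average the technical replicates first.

0.028

Mean Ct: YJL114W wild-type 20.540; YJL114W knockout 25.840; ACT1 wild-type 18.390; ACT1 knockout 18.550
ΔCt(wild-type) = 20.540 − 18.390 = 2.150
ΔCt(knockout) = 25.840 − 18.550 = 7.290
ΔΔCt = 7.290 − 2.150 = 5.140
Fold change = 2^(−5.140) = 0.0284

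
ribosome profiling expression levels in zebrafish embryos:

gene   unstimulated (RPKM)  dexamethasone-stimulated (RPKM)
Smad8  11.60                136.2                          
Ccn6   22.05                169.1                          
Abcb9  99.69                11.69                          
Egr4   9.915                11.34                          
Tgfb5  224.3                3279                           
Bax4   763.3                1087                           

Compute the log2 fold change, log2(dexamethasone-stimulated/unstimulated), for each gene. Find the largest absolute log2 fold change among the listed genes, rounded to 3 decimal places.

3.870

log2(136.2/11.60) = 3.554  (Smad8)
log2(169.1/22.05) = 2.939  (Ccn6)
log2(11.69/99.69) = -3.092  (Abcb9)
log2(11.34/9.915) = 0.194  (Egr4)
log2(3279/224.3) = 3.870  (Tgfb5)
log2(1087/763.3) = 0.510  (Bax4)
The largest magnitude belongs to Tgfb5.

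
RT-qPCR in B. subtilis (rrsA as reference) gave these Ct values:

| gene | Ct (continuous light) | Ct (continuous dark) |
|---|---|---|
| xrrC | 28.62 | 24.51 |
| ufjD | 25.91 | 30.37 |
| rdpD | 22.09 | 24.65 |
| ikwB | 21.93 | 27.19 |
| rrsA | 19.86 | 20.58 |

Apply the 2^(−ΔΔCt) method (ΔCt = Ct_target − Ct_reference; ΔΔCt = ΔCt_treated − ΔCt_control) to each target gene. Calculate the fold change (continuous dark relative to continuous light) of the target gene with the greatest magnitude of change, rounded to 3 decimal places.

28.443

xrrC: ΔΔCt = (24.51−20.58) − (28.62−19.86) = 3.93 − 8.76 = -4.83; fold change = 2^4.83 = 28.443
ufjD: ΔΔCt = (30.37−20.58) − (25.91−19.86) = 9.79 − 6.05 = 3.74; fold change = 2^-3.74 = 0.075
rdpD: ΔΔCt = (24.65−20.58) − (22.09−19.86) = 4.07 − 2.23 = 1.84; fold change = 2^-1.84 = 0.279
ikwB: ΔΔCt = (27.19−20.58) − (21.93−19.86) = 6.61 − 2.07 = 4.54; fold change = 2^-4.54 = 0.043
xrrC has the largest |ΔΔCt| = 4.83.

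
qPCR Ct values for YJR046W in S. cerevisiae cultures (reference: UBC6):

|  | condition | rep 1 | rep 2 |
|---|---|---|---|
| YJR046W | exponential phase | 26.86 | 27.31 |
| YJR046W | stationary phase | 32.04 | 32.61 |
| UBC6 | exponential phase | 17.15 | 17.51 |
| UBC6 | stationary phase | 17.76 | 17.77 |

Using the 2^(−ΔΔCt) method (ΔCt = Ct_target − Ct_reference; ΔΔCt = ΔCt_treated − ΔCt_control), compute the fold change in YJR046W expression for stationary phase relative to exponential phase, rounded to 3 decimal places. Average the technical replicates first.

Mean Ct: YJR046W exponential phase 27.085; YJR046W stationary phase 32.325; UBC6 exponential phase 17.330; UBC6 stationary phase 17.765
ΔCt(exponential phase) = 27.085 − 17.330 = 9.755
ΔCt(stationary phase) = 32.325 − 17.765 = 14.560
ΔΔCt = 14.560 − 9.755 = 4.805
Fold change = 2^(−4.805) = 0.0358

0.036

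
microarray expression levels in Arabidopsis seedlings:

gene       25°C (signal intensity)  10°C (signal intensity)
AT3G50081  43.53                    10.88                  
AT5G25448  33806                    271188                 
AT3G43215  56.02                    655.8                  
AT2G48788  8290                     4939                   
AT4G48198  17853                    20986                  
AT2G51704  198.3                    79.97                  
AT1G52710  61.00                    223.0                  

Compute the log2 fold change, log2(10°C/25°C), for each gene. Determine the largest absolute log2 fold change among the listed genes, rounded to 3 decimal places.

log2(10.88/43.53) = -2.000  (AT3G50081)
log2(271188/33806) = 3.004  (AT5G25448)
log2(655.8/56.02) = 3.549  (AT3G43215)
log2(4939/8290) = -0.747  (AT2G48788)
log2(20986/17853) = 0.233  (AT4G48198)
log2(79.97/198.3) = -1.310  (AT2G51704)
log2(223.0/61.00) = 1.870  (AT1G52710)
The largest magnitude belongs to AT3G43215.

3.549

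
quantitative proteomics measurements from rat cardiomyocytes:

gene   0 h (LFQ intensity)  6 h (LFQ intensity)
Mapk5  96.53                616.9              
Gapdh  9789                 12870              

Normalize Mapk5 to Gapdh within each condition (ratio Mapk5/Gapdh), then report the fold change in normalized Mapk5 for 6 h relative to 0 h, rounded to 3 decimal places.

4.861

Mapk5/Gapdh (0 h) = 96.53 / 9789 = 0.0098611
Mapk5/Gapdh (6 h) = 616.9 / 12870 = 0.047933
Fold change = 0.047933 / 0.0098611 = 4.8609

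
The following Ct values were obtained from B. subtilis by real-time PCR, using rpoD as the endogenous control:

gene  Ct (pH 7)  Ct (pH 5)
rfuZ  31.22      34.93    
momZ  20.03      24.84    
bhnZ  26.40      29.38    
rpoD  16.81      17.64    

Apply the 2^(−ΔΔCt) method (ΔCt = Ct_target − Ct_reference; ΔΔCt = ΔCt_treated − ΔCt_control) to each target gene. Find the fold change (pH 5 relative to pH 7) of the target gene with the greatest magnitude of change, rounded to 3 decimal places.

rfuZ: ΔΔCt = (34.93−17.64) − (31.22−16.81) = 17.29 − 14.41 = 2.88; fold change = 2^-2.88 = 0.136
momZ: ΔΔCt = (24.84−17.64) − (20.03−16.81) = 7.20 − 3.22 = 3.98; fold change = 2^-3.98 = 0.063
bhnZ: ΔΔCt = (29.38−17.64) − (26.40−16.81) = 11.74 − 9.59 = 2.15; fold change = 2^-2.15 = 0.225
momZ has the largest |ΔΔCt| = 3.98.

0.063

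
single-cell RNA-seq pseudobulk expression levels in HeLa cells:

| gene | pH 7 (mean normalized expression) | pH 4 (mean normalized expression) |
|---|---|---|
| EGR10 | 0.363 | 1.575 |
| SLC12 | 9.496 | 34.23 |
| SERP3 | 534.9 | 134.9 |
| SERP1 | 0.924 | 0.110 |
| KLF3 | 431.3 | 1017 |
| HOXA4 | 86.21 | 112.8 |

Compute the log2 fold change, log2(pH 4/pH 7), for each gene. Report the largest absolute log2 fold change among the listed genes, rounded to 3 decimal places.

3.070

log2(1.575/0.363) = 2.117  (EGR10)
log2(34.23/9.496) = 1.850  (SLC12)
log2(134.9/534.9) = -1.987  (SERP3)
log2(0.110/0.924) = -3.070  (SERP1)
log2(1017/431.3) = 1.238  (KLF3)
log2(112.8/86.21) = 0.388  (HOXA4)
The largest magnitude belongs to SERP1.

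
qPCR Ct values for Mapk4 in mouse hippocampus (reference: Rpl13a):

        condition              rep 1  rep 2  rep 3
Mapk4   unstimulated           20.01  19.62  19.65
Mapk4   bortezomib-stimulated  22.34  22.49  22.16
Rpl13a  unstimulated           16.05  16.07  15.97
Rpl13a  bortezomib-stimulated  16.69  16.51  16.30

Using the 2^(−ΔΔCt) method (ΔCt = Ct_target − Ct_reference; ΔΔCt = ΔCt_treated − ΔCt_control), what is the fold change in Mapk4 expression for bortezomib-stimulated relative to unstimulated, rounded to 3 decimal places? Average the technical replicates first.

Mean Ct: Mapk4 unstimulated 19.760; Mapk4 bortezomib-stimulated 22.330; Rpl13a unstimulated 16.030; Rpl13a bortezomib-stimulated 16.500
ΔCt(unstimulated) = 19.760 − 16.030 = 3.730
ΔCt(bortezomib-stimulated) = 22.330 − 16.500 = 5.830
ΔΔCt = 5.830 − 3.730 = 2.100
Fold change = 2^(−2.100) = 0.2333

0.233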